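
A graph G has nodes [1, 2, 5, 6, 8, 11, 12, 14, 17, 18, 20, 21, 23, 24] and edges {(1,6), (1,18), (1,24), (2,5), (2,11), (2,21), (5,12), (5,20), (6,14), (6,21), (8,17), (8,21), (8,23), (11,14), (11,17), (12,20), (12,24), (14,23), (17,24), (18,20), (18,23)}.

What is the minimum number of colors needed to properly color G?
χ(G) = 3

Clique number ω(G) = 3 (lower bound: χ ≥ ω).
The clique on [5, 12, 20] has size 3, forcing χ ≥ 3, and the coloring below uses 3 colors, so χ(G) = 3.
A valid 3-coloring: color 1: [2, 6, 17, 20, 23]; color 2: [5, 11, 18, 21, 24]; color 3: [1, 8, 12, 14].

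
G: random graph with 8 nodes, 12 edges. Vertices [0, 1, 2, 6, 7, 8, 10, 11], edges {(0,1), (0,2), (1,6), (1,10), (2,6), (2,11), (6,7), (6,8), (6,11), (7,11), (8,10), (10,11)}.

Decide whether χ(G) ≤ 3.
A valid 3-coloring: color 1: [0, 6, 10]; color 2: [1, 8, 11]; color 3: [2, 7].
(χ(G) = 3 ≤ 3.)

Yes, G is 3-colorable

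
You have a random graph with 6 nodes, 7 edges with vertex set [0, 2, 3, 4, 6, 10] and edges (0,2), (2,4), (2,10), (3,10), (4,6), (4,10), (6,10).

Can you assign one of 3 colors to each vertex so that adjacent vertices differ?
Yes, G is 3-colorable

A valid 3-coloring: color 1: [0, 10]; color 2: [3, 4]; color 3: [2, 6].
(χ(G) = 3 ≤ 3.)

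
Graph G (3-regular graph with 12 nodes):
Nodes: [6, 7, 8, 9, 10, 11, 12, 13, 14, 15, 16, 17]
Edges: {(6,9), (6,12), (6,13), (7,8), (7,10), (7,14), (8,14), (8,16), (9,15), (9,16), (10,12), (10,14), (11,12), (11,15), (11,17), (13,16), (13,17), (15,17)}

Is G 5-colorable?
A valid 5-coloring: color 1: [6, 8, 10, 15]; color 2: [7, 9, 12, 13]; color 3: [14, 16, 17]; color 4: [11].
(χ(G) = 3 ≤ 5.)

Yes, G is 5-colorable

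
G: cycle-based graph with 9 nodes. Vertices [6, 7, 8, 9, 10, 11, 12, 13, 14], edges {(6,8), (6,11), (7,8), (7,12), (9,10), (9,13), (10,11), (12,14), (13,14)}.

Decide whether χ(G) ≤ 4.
A valid 4-coloring: color 1: [8, 10, 12, 13]; color 2: [7, 9, 11, 14]; color 3: [6].
(χ(G) = 3 ≤ 4.)

Yes, G is 4-colorable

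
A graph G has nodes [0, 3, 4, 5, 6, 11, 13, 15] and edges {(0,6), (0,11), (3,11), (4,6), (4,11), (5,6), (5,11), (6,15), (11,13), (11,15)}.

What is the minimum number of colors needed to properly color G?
χ(G) = 2

Clique number ω(G) = 2 (lower bound: χ ≥ ω).
The graph is bipartite (no odd cycle), so 2 colors suffice: χ(G) = 2.
A valid 2-coloring: color 1: [6, 11]; color 2: [0, 3, 4, 5, 13, 15].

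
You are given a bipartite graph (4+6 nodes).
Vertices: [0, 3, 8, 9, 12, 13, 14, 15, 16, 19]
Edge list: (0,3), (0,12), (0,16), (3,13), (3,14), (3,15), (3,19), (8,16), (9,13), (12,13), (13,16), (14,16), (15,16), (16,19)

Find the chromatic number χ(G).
Clique number ω(G) = 2 (lower bound: χ ≥ ω).
The graph is bipartite (no odd cycle), so 2 colors suffice: χ(G) = 2.
A valid 2-coloring: color 1: [3, 9, 12, 16]; color 2: [0, 8, 13, 14, 15, 19].

χ(G) = 2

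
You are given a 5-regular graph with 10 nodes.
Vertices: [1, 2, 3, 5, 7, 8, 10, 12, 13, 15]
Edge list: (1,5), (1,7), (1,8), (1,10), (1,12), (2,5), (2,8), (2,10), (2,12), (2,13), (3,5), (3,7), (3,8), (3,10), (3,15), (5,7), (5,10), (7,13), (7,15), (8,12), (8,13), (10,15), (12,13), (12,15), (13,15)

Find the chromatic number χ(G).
Clique number ω(G) = 4 (lower bound: χ ≥ ω).
The clique on [2, 8, 12, 13] has size 4, forcing χ ≥ 4, and the coloring below uses 4 colors, so χ(G) = 4.
A valid 4-coloring: color 1: [5, 8, 15]; color 2: [1, 3, 13]; color 3: [2, 7]; color 4: [10, 12].

χ(G) = 4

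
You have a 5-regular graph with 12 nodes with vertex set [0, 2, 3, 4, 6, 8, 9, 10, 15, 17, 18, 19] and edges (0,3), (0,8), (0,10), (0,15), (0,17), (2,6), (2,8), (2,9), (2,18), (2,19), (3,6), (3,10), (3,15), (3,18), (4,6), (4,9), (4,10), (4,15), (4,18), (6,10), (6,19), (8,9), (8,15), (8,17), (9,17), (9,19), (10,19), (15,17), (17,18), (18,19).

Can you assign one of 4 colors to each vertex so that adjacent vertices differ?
A valid 4-coloring: color 1: [2, 10, 17]; color 2: [3, 4, 8, 19]; color 3: [0, 6, 9, 18]; color 4: [15].
(χ(G) = 4 ≤ 4.)

Yes, G is 4-colorable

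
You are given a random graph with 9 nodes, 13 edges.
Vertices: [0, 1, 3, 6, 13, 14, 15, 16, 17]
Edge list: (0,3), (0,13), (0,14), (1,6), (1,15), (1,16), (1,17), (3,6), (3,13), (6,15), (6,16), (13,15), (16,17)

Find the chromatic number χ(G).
Clique number ω(G) = 3 (lower bound: χ ≥ ω).
The clique on [0, 3, 13] has size 3, forcing χ ≥ 3, and the coloring below uses 3 colors, so χ(G) = 3.
A valid 3-coloring: color 1: [1, 3, 14]; color 2: [6, 13, 17]; color 3: [0, 15, 16].

χ(G) = 3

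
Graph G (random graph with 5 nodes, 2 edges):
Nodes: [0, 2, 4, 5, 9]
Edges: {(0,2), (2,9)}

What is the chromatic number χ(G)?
χ(G) = 2

Clique number ω(G) = 2 (lower bound: χ ≥ ω).
The graph is bipartite (no odd cycle), so 2 colors suffice: χ(G) = 2.
A valid 2-coloring: color 1: [2, 4, 5]; color 2: [0, 9].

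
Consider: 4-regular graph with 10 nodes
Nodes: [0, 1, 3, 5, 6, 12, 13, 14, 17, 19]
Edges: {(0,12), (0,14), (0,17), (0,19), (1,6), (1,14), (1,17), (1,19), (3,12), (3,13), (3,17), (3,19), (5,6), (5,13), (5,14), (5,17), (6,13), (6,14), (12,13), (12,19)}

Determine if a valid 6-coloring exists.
A valid 6-coloring: color 1: [13, 14, 17, 19]; color 2: [0, 1, 3, 5]; color 3: [6, 12].
(χ(G) = 3 ≤ 6.)

Yes, G is 6-colorable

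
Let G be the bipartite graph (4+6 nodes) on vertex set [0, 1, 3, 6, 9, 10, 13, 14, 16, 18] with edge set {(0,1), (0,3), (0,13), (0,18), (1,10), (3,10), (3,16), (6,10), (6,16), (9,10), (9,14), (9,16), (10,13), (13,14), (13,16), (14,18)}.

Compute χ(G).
χ(G) = 2

Clique number ω(G) = 2 (lower bound: χ ≥ ω).
The graph is bipartite (no odd cycle), so 2 colors suffice: χ(G) = 2.
A valid 2-coloring: color 1: [0, 10, 14, 16]; color 2: [1, 3, 6, 9, 13, 18].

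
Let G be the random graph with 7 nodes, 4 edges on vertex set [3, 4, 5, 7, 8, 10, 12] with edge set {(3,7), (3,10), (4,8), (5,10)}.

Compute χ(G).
Clique number ω(G) = 2 (lower bound: χ ≥ ω).
The graph is bipartite (no odd cycle), so 2 colors suffice: χ(G) = 2.
A valid 2-coloring: color 1: [4, 7, 10, 12]; color 2: [3, 5, 8].

χ(G) = 2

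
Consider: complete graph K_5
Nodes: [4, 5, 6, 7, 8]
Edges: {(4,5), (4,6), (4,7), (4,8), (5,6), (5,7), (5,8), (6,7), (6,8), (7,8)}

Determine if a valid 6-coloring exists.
A valid 6-coloring: color 1: [5]; color 2: [6]; color 3: [7]; color 4: [4]; color 5: [8].
(χ(G) = 5 ≤ 6.)

Yes, G is 6-colorable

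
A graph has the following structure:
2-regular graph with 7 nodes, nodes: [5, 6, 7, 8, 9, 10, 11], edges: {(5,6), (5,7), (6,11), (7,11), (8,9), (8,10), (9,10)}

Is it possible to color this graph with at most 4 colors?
A valid 4-coloring: color 1: [5, 9, 11]; color 2: [6, 7, 10]; color 3: [8].
(χ(G) = 3 ≤ 4.)

Yes, G is 4-colorable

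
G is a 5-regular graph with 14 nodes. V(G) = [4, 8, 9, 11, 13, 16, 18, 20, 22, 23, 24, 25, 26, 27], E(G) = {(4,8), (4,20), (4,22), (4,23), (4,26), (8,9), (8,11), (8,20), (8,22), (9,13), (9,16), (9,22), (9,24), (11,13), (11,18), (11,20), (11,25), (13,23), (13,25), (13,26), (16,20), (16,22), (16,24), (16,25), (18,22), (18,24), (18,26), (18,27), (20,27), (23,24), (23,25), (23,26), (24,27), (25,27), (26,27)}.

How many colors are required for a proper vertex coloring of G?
Clique number ω(G) = 3 (lower bound: χ ≥ ω).
Suppose a proper 3-coloring c exists. The clique [4, 8, 20] takes 3 distinct colors; by symmetry let c(4) = 1, c(8) = 2, c(20) = 3.
- Vertex 11: neighbors [8, 20] already have colors [2, 3] ⇒ c(11) = 1.
- Vertex 22: neighbors [4, 8] already have colors [1, 2] ⇒ c(22) = 3.
- Vertex 9: neighbors [8, 22] already have colors [2, 3] ⇒ c(9) = 1.
- Vertex 18: neighbors [11, 22] already have colors [1, 3] ⇒ c(18) = 2.
- Vertex 24: neighbors [9, 18] already have colors [1, 2] ⇒ c(24) = 3.
- Vertex 23: neighbors [4, 24] already have colors [1, 3] ⇒ c(23) = 2.
- Vertex 25: neighbors [11, 23] already have colors [1, 2] ⇒ c(25) = 3.
- Vertex 13: neighbors [9, 23, 25] already have colors [1, 2, 3] — all 3 colors blocked. Contradiction.
The forced assignments end in a contradiction, so G has no proper 3-coloring (χ ≥ 4).
The coloring below uses 4 colors, so χ(G) = 4.
A valid 4-coloring: color 1: [4, 13, 16, 18]; color 2: [20, 22, 24, 25, 26]; color 3: [9, 11, 23, 27]; color 4: [8].

χ(G) = 4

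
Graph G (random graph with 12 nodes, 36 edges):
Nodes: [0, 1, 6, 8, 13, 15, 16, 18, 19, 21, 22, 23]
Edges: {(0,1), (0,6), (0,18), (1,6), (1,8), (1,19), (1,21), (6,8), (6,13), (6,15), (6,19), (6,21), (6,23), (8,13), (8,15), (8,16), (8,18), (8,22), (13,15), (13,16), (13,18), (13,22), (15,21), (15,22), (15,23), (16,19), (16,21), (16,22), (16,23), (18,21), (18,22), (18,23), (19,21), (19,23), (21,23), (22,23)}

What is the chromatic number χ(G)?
χ(G) = 5

Clique number ω(G) = 4 (lower bound: χ ≥ ω).
Suppose a proper 4-coloring c exists. The clique [1, 6, 19, 21] takes 4 distinct colors; by symmetry let c(1) = 1, c(6) = 2, c(19) = 3, c(21) = 4.
- Vertex 23: neighbors [6, 19, 21] already have colors [2, 3, 4] ⇒ c(23) = 1.
- Vertex 15: neighbors [23, 6, 21] already have colors [1, 2, 4] ⇒ c(15) = 3.
- Vertex 8: neighbors [1, 6, 15] already have colors [1, 2, 3] ⇒ c(8) = 4.
- Vertex 13: neighbors [6, 15, 8] already have colors [2, 3, 4] ⇒ c(13) = 1.
- Vertex 22: neighbors [13, 15, 8] already have colors [1, 3, 4] ⇒ c(22) = 2.
- Vertex 16: neighbors [13, 22, 19, 8] already have colors [1, 2, 3, 4] — all 4 colors blocked. Contradiction.
The forced assignments end in a contradiction, so G has no proper 4-coloring (χ ≥ 5).
The coloring below uses 5 colors, so χ(G) = 5.
A valid 5-coloring: color 1: [6, 22]; color 2: [0, 8, 19]; color 3: [1, 15, 16, 18]; color 4: [13, 23]; color 5: [21].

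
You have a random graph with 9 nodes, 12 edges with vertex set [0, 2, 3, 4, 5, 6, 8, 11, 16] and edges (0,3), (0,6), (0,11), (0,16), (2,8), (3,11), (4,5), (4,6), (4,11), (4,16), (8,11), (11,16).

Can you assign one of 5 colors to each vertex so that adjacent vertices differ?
Yes, G is 5-colorable

A valid 5-coloring: color 1: [2, 5, 6, 11]; color 2: [0, 4, 8]; color 3: [3, 16].
(χ(G) = 3 ≤ 5.)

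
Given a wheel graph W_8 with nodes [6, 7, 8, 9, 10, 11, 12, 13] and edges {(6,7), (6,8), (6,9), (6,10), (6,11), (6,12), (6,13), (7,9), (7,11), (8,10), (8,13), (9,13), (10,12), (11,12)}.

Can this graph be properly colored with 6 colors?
Yes, G is 6-colorable

A valid 6-coloring: color 1: [6]; color 2: [8, 9, 12]; color 3: [7, 10, 13]; color 4: [11].
(χ(G) = 4 ≤ 6.)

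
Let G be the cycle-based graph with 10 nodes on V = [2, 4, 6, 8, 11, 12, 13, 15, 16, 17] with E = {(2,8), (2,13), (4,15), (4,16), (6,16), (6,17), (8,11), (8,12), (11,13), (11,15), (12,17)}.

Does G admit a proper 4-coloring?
A valid 4-coloring: color 1: [8, 13, 15, 16, 17]; color 2: [2, 4, 6, 11, 12].
(χ(G) = 2 ≤ 4.)

Yes, G is 4-colorable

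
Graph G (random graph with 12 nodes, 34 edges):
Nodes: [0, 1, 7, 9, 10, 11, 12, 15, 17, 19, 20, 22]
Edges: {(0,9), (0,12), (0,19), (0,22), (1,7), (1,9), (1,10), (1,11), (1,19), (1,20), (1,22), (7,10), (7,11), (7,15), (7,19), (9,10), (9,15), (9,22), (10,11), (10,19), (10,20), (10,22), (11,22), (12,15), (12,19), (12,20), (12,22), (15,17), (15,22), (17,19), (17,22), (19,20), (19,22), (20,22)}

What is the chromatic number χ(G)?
χ(G) = 5

Clique number ω(G) = 5 (lower bound: χ ≥ ω).
The clique on [1, 10, 19, 20, 22] has size 5, forcing χ ≥ 5, and the coloring below uses 5 colors, so χ(G) = 5.
A valid 5-coloring: color 1: [7, 22]; color 2: [9, 11, 19]; color 3: [1, 12, 17]; color 4: [0, 10, 15]; color 5: [20].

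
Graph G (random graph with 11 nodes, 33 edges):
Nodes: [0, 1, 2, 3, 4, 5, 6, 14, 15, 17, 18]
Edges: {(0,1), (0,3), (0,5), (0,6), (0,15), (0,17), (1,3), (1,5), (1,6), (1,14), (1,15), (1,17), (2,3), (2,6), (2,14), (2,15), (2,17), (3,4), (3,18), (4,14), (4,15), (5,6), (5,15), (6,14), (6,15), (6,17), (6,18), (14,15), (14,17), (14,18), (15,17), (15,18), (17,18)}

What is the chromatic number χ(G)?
χ(G) = 5

Clique number ω(G) = 5 (lower bound: χ ≥ ω).
The clique on [0, 1, 6, 15, 17] has size 5, forcing χ ≥ 5, and the coloring below uses 5 colors, so χ(G) = 5.
A valid 5-coloring: color 1: [3, 15]; color 2: [4, 6]; color 3: [5, 17]; color 4: [0, 14]; color 5: [1, 2, 18].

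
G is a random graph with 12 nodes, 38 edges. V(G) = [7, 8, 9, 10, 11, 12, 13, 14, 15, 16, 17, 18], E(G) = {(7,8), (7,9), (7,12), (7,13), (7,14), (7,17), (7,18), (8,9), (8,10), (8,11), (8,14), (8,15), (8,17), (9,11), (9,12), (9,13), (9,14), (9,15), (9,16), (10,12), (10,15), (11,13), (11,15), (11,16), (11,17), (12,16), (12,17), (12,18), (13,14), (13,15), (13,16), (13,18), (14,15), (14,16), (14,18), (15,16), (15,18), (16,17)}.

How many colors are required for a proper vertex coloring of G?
Clique number ω(G) = 5 (lower bound: χ ≥ ω).
The clique on [9, 11, 13, 15, 16] has size 5, forcing χ ≥ 5, and the coloring below uses 5 colors, so χ(G) = 5.
A valid 5-coloring: color 1: [7, 15]; color 2: [9, 10, 17, 18]; color 3: [8, 12, 13]; color 4: [16]; color 5: [11, 14].

χ(G) = 5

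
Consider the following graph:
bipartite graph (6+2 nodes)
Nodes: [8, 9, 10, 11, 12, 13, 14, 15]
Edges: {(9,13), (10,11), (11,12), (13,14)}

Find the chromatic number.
Clique number ω(G) = 2 (lower bound: χ ≥ ω).
The graph is bipartite (no odd cycle), so 2 colors suffice: χ(G) = 2.
A valid 2-coloring: color 1: [8, 11, 13, 15]; color 2: [9, 10, 12, 14].

χ(G) = 2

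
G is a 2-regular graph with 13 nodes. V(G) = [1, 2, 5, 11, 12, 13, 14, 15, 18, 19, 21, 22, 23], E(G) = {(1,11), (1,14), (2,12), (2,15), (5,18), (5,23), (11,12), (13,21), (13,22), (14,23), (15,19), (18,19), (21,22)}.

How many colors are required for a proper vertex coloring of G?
χ(G) = 3

Clique number ω(G) = 3 (lower bound: χ ≥ ω).
The clique on [13, 21, 22] has size 3, forcing χ ≥ 3, and the coloring below uses 3 colors, so χ(G) = 3.
A valid 3-coloring: color 1: [1, 12, 15, 18, 21, 23]; color 2: [2, 5, 11, 14, 19, 22]; color 3: [13].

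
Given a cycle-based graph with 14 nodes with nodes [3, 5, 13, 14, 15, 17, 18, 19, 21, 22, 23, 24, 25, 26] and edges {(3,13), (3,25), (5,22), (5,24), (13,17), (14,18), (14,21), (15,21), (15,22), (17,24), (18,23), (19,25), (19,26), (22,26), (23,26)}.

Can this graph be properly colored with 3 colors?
Yes, G is 3-colorable

A valid 3-coloring: color 1: [13, 18, 21, 22, 24, 25]; color 2: [3, 5, 14, 15, 17, 26]; color 3: [19, 23].
(χ(G) = 3 ≤ 3.)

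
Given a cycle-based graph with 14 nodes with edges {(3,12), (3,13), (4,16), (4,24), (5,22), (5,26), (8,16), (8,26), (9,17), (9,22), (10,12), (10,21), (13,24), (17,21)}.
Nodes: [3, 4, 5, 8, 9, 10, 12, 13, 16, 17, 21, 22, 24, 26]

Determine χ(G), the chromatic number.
Clique number ω(G) = 2 (lower bound: χ ≥ ω).
The graph is bipartite (no odd cycle), so 2 colors suffice: χ(G) = 2.
A valid 2-coloring: color 1: [4, 5, 8, 9, 12, 13, 21]; color 2: [3, 10, 16, 17, 22, 24, 26].

χ(G) = 2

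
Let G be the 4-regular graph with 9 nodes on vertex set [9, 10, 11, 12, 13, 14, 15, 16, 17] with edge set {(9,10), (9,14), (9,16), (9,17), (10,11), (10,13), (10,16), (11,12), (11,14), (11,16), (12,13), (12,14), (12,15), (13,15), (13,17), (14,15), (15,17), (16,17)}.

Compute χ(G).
χ(G) = 3

Clique number ω(G) = 3 (lower bound: χ ≥ ω).
The clique on [9, 16, 17] has size 3, forcing χ ≥ 3, and the coloring below uses 3 colors, so χ(G) = 3.
A valid 3-coloring: color 1: [10, 12, 17]; color 2: [13, 14, 16]; color 3: [9, 11, 15].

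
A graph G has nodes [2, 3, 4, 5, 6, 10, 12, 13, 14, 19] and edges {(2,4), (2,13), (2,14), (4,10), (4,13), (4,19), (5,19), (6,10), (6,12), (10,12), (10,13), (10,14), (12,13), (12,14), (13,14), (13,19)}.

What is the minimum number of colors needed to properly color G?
Clique number ω(G) = 4 (lower bound: χ ≥ ω).
The clique on [10, 12, 13, 14] has size 4, forcing χ ≥ 4, and the coloring below uses 4 colors, so χ(G) = 4.
A valid 4-coloring: color 1: [3, 5, 6, 13]; color 2: [2, 10, 19]; color 3: [4, 12]; color 4: [14].

χ(G) = 4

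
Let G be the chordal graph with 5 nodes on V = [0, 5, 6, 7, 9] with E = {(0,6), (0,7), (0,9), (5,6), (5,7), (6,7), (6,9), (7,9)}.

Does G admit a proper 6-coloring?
A valid 6-coloring: color 1: [6]; color 2: [7]; color 3: [5, 9]; color 4: [0].
(χ(G) = 4 ≤ 6.)

Yes, G is 6-colorable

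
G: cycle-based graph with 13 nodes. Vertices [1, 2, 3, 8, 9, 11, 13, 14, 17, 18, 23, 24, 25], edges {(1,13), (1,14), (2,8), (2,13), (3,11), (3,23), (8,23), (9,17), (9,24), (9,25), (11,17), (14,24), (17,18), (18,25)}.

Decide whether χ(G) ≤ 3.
A valid 3-coloring: color 1: [9, 11, 13, 14, 18, 23]; color 2: [1, 3, 8, 17, 24, 25]; color 3: [2].
(χ(G) = 3 ≤ 3.)

Yes, G is 3-colorable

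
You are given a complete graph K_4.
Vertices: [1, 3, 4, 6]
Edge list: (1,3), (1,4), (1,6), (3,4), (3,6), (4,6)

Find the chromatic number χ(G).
Clique number ω(G) = 4 (lower bound: χ ≥ ω).
The clique on [1, 3, 4, 6] has size 4, forcing χ ≥ 4, and the coloring below uses 4 colors, so χ(G) = 4.
A valid 4-coloring: color 1: [6]; color 2: [3]; color 3: [4]; color 4: [1].

χ(G) = 4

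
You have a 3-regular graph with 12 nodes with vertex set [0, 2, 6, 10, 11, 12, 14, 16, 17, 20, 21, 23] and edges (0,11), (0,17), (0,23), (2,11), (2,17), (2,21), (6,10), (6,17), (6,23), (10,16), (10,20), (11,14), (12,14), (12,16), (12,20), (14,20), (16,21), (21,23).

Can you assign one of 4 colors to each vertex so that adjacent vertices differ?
A valid 4-coloring: color 1: [0, 10, 12, 21]; color 2: [11, 16, 17, 20, 23]; color 3: [2, 6, 14].
(χ(G) = 3 ≤ 4.)

Yes, G is 4-colorable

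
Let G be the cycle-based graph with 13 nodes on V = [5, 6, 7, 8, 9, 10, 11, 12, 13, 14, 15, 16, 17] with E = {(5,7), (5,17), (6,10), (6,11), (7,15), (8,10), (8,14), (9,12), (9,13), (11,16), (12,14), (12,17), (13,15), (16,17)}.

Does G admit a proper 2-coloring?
Odd cycle [5, 7, 15, 13, 9, 12, 17] needs 3 colors (χ ≥ 3).
Hence χ(G) ≥ 3 > 2, so no proper 2-coloring exists.

No, G is not 2-colorable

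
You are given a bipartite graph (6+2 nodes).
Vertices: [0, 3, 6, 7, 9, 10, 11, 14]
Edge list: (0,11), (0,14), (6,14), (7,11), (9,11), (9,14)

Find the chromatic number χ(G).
χ(G) = 2

Clique number ω(G) = 2 (lower bound: χ ≥ ω).
The graph is bipartite (no odd cycle), so 2 colors suffice: χ(G) = 2.
A valid 2-coloring: color 1: [3, 10, 11, 14]; color 2: [0, 6, 7, 9].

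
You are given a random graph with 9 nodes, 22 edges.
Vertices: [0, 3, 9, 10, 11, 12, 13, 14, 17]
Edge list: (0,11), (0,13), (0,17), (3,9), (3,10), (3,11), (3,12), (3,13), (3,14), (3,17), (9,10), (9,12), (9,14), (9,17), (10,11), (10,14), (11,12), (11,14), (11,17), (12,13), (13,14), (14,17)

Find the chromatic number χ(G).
Clique number ω(G) = 4 (lower bound: χ ≥ ω).
The clique on [3, 9, 14, 17] has size 4, forcing χ ≥ 4, and the coloring below uses 4 colors, so χ(G) = 4.
A valid 4-coloring: color 1: [0, 3]; color 2: [12, 14]; color 3: [9, 11, 13]; color 4: [10, 17].

χ(G) = 4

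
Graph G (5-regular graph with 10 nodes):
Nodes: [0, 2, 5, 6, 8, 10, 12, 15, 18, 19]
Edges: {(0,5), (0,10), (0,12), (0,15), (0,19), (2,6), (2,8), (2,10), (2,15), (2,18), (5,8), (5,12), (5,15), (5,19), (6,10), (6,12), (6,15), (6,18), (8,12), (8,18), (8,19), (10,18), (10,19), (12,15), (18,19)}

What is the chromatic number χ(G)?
χ(G) = 4

Clique number ω(G) = 4 (lower bound: χ ≥ ω).
The clique on [0, 5, 12, 15] has size 4, forcing χ ≥ 4, and the coloring below uses 4 colors, so χ(G) = 4.
A valid 4-coloring: color 1: [5, 10]; color 2: [0, 6, 8]; color 3: [2, 12, 19]; color 4: [15, 18].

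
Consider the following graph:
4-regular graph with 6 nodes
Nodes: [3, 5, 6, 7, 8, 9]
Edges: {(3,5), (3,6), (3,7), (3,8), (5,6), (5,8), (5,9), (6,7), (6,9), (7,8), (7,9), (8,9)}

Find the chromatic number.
χ(G) = 3

Clique number ω(G) = 3 (lower bound: χ ≥ ω).
The clique on [5, 8, 9] has size 3, forcing χ ≥ 3, and the coloring below uses 3 colors, so χ(G) = 3.
A valid 3-coloring: color 1: [3, 9]; color 2: [6, 8]; color 3: [5, 7].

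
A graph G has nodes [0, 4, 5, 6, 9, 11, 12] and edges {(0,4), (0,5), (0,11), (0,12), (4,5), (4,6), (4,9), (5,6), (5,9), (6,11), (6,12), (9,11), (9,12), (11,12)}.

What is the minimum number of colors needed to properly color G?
χ(G) = 3

Clique number ω(G) = 3 (lower bound: χ ≥ ω).
The clique on [0, 4, 5] has size 3, forcing χ ≥ 3, and the coloring below uses 3 colors, so χ(G) = 3.
A valid 3-coloring: color 1: [4, 12]; color 2: [0, 6, 9]; color 3: [5, 11].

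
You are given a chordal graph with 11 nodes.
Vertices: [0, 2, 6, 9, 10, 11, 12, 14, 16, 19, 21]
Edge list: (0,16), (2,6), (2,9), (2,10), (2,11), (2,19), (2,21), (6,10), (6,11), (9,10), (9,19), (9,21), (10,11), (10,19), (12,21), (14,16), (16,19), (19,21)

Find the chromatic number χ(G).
χ(G) = 4

Clique number ω(G) = 4 (lower bound: χ ≥ ω).
The clique on [2, 6, 10, 11] has size 4, forcing χ ≥ 4, and the coloring below uses 4 colors, so χ(G) = 4.
A valid 4-coloring: color 1: [2, 12, 16]; color 2: [0, 10, 14, 21]; color 3: [6, 19]; color 4: [9, 11].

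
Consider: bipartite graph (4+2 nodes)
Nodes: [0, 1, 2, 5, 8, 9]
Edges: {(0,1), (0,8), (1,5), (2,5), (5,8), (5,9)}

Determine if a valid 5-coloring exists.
Yes, G is 5-colorable

A valid 5-coloring: color 1: [0, 5]; color 2: [1, 2, 8, 9].
(χ(G) = 2 ≤ 5.)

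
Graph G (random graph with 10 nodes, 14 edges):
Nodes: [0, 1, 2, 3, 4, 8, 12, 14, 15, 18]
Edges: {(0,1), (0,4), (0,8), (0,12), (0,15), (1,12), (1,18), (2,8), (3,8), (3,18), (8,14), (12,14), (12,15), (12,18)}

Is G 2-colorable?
The clique on vertices [0, 1, 12] has size 3 > 2, so it alone needs 3 colors.

No, G is not 2-colorable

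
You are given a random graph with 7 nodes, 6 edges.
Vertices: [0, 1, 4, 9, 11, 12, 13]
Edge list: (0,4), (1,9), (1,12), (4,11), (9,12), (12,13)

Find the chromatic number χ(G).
χ(G) = 3

Clique number ω(G) = 3 (lower bound: χ ≥ ω).
The clique on [1, 9, 12] has size 3, forcing χ ≥ 3, and the coloring below uses 3 colors, so χ(G) = 3.
A valid 3-coloring: color 1: [4, 12]; color 2: [0, 1, 11, 13]; color 3: [9].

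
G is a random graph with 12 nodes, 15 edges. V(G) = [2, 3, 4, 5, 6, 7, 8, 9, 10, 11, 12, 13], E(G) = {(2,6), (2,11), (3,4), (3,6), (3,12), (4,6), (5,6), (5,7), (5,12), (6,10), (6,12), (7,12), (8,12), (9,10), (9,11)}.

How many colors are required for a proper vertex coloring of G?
χ(G) = 3

Clique number ω(G) = 3 (lower bound: χ ≥ ω).
The clique on [3, 4, 6] has size 3, forcing χ ≥ 3, and the coloring below uses 3 colors, so χ(G) = 3.
A valid 3-coloring: color 1: [6, 7, 8, 9, 13]; color 2: [2, 4, 10, 12]; color 3: [3, 5, 11].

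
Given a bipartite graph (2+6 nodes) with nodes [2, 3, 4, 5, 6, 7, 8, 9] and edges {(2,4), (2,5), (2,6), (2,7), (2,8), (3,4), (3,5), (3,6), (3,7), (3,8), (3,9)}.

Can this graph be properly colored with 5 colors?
A valid 5-coloring: color 1: [2, 3]; color 2: [4, 5, 6, 7, 8, 9].
(χ(G) = 2 ≤ 5.)

Yes, G is 5-colorable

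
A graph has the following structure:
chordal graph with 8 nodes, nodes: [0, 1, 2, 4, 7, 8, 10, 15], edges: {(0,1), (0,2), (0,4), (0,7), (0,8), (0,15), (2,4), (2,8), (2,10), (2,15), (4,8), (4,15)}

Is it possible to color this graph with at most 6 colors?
A valid 6-coloring: color 1: [0, 10]; color 2: [1, 2, 7]; color 3: [4]; color 4: [8, 15].
(χ(G) = 4 ≤ 6.)

Yes, G is 6-colorable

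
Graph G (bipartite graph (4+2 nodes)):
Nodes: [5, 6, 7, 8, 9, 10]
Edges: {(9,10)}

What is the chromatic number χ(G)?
Clique number ω(G) = 2 (lower bound: χ ≥ ω).
The graph is bipartite (no odd cycle), so 2 colors suffice: χ(G) = 2.
A valid 2-coloring: color 1: [5, 6, 7, 8, 10]; color 2: [9].

χ(G) = 2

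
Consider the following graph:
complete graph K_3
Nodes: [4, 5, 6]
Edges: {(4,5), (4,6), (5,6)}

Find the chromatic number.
Clique number ω(G) = 3 (lower bound: χ ≥ ω).
The clique on [4, 5, 6] has size 3, forcing χ ≥ 3, and the coloring below uses 3 colors, so χ(G) = 3.
A valid 3-coloring: color 1: [5]; color 2: [4]; color 3: [6].

χ(G) = 3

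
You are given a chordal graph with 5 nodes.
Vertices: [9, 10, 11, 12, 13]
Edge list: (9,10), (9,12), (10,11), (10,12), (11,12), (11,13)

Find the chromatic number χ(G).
Clique number ω(G) = 3 (lower bound: χ ≥ ω).
The clique on [9, 10, 12] has size 3, forcing χ ≥ 3, and the coloring below uses 3 colors, so χ(G) = 3.
A valid 3-coloring: color 1: [10, 13]; color 2: [9, 11]; color 3: [12].

χ(G) = 3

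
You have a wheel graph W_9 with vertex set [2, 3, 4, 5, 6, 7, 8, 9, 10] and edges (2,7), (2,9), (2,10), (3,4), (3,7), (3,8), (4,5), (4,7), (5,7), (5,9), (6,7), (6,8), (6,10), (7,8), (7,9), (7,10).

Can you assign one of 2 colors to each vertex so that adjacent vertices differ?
The clique on vertices [2, 7, 9] has size 3 > 2, so it alone needs 3 colors.

No, G is not 2-colorable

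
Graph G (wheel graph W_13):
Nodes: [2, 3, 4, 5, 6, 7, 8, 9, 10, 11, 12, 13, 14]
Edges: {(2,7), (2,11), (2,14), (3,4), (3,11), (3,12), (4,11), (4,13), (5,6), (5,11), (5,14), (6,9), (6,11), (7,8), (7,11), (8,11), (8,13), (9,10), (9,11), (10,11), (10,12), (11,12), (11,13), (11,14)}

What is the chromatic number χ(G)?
Clique number ω(G) = 3 (lower bound: χ ≥ ω).
The clique on [2, 11, 14] has size 3, forcing χ ≥ 3, and the coloring below uses 3 colors, so χ(G) = 3.
A valid 3-coloring: color 1: [11]; color 2: [3, 6, 7, 10, 13, 14]; color 3: [2, 4, 5, 8, 9, 12].

χ(G) = 3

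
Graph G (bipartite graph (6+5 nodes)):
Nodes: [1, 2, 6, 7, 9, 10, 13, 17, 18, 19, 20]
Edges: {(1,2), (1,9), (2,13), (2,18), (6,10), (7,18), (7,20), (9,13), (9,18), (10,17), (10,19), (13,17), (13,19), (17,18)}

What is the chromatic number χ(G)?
χ(G) = 2

Clique number ω(G) = 2 (lower bound: χ ≥ ω).
The graph is bipartite (no odd cycle), so 2 colors suffice: χ(G) = 2.
A valid 2-coloring: color 1: [1, 10, 13, 18, 20]; color 2: [2, 6, 7, 9, 17, 19].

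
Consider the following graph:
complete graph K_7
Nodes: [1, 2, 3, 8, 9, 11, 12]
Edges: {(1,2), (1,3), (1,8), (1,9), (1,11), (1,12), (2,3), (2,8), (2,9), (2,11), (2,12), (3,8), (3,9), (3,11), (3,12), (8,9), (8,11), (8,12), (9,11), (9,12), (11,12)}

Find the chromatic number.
χ(G) = 7

Clique number ω(G) = 7 (lower bound: χ ≥ ω).
The clique on [1, 2, 3, 8, 9, 11, 12] has size 7, forcing χ ≥ 7, and the coloring below uses 7 colors, so χ(G) = 7.
A valid 7-coloring: color 1: [2]; color 2: [1]; color 3: [8]; color 4: [12]; color 5: [9]; color 6: [3]; color 7: [11].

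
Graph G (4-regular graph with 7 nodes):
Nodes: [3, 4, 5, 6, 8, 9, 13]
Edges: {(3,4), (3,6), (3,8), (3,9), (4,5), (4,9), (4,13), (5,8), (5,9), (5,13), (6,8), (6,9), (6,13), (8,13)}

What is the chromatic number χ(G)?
χ(G) = 4

Clique number ω(G) = 3 (lower bound: χ ≥ ω).
Suppose a proper 3-coloring c exists. The clique [3, 4, 9] takes 3 distinct colors; by symmetry let c(3) = 1, c(4) = 2, c(9) = 3.
- Vertex 5: neighbors [4, 9] already have colors [2, 3] ⇒ c(5) = 1.
- Vertex 6: neighbors [3, 9] already have colors [1, 3] ⇒ c(6) = 2.
- Vertex 8: neighbors [3, 6] already have colors [1, 2] ⇒ c(8) = 3.
- Vertex 13: neighbors [5, 4, 8] already have colors [1, 2, 3] — all 3 colors blocked. Contradiction.
The forced assignments end in a contradiction, so G has no proper 3-coloring (χ ≥ 4).
The coloring below uses 4 colors, so χ(G) = 4.
A valid 4-coloring: color 1: [5, 6]; color 2: [4, 8]; color 3: [9, 13]; color 4: [3].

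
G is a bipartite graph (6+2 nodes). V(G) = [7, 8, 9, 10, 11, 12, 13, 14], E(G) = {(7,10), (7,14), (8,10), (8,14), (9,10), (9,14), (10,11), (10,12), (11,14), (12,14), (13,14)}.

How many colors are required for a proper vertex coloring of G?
Clique number ω(G) = 2 (lower bound: χ ≥ ω).
The graph is bipartite (no odd cycle), so 2 colors suffice: χ(G) = 2.
A valid 2-coloring: color 1: [10, 14]; color 2: [7, 8, 9, 11, 12, 13].

χ(G) = 2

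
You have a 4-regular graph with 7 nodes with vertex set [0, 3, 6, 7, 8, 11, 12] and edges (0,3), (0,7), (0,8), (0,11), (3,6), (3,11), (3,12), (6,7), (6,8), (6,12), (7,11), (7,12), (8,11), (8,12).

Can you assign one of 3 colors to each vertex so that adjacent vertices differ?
Yes, G is 3-colorable

A valid 3-coloring: color 1: [11, 12]; color 2: [0, 6]; color 3: [3, 7, 8].
(χ(G) = 3 ≤ 3.)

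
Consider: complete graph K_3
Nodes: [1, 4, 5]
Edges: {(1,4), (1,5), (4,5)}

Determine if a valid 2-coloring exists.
The clique on vertices [1, 4, 5] has size 3 > 2, so it alone needs 3 colors.

No, G is not 2-colorable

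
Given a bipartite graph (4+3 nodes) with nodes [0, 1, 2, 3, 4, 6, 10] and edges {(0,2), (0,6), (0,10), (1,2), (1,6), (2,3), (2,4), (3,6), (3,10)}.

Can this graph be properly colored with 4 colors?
Yes, G is 4-colorable

A valid 4-coloring: color 1: [2, 6, 10]; color 2: [0, 1, 3, 4].
(χ(G) = 2 ≤ 4.)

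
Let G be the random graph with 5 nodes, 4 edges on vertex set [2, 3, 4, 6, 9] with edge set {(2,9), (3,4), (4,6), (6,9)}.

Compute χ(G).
Clique number ω(G) = 2 (lower bound: χ ≥ ω).
The graph is bipartite (no odd cycle), so 2 colors suffice: χ(G) = 2.
A valid 2-coloring: color 1: [4, 9]; color 2: [2, 3, 6].

χ(G) = 2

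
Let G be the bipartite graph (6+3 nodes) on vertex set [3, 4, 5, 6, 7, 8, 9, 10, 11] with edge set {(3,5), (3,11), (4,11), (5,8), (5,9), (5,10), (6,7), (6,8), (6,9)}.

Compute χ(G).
Clique number ω(G) = 2 (lower bound: χ ≥ ω).
The graph is bipartite (no odd cycle), so 2 colors suffice: χ(G) = 2.
A valid 2-coloring: color 1: [5, 6, 11]; color 2: [3, 4, 7, 8, 9, 10].

χ(G) = 2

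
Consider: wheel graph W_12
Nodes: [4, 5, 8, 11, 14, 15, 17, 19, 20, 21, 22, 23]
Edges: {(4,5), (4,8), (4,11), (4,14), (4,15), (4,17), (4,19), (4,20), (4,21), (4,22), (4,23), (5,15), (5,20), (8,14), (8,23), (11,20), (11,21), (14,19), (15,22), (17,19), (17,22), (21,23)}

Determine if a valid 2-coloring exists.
The clique on vertices [4, 5, 20] has size 3 > 2, so it alone needs 3 colors.

No, G is not 2-colorable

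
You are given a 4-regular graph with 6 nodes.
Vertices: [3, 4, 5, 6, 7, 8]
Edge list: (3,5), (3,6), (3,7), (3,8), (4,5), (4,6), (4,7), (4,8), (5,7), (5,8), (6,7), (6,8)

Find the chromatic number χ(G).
Clique number ω(G) = 3 (lower bound: χ ≥ ω).
The clique on [3, 5, 8] has size 3, forcing χ ≥ 3, and the coloring below uses 3 colors, so χ(G) = 3.
A valid 3-coloring: color 1: [7, 8]; color 2: [3, 4]; color 3: [5, 6].

χ(G) = 3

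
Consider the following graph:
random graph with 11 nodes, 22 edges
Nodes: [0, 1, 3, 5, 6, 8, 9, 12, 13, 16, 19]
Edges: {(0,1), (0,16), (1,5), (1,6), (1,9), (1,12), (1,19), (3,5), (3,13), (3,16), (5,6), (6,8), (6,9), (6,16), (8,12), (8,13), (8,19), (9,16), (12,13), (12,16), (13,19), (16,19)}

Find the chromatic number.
Clique number ω(G) = 3 (lower bound: χ ≥ ω).
The clique on [1, 6, 9] has size 3, forcing χ ≥ 3, and the coloring below uses 3 colors, so χ(G) = 3.
A valid 3-coloring: color 1: [1, 8, 16]; color 2: [0, 3, 6, 12, 19]; color 3: [5, 9, 13].

χ(G) = 3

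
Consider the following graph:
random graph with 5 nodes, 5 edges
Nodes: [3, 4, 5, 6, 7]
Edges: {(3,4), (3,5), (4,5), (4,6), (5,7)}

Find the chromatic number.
χ(G) = 3

Clique number ω(G) = 3 (lower bound: χ ≥ ω).
The clique on [3, 4, 5] has size 3, forcing χ ≥ 3, and the coloring below uses 3 colors, so χ(G) = 3.
A valid 3-coloring: color 1: [5, 6]; color 2: [4, 7]; color 3: [3].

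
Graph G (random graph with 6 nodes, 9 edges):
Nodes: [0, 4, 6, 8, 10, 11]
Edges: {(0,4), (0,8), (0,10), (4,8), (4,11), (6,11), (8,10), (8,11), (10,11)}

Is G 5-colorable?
A valid 5-coloring: color 1: [0, 11]; color 2: [6, 8]; color 3: [4, 10].
(χ(G) = 3 ≤ 5.)

Yes, G is 5-colorable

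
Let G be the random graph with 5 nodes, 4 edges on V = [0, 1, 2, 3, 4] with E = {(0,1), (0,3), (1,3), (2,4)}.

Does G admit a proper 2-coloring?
No, G is not 2-colorable

The clique on vertices [0, 1, 3] has size 3 > 2, so it alone needs 3 colors.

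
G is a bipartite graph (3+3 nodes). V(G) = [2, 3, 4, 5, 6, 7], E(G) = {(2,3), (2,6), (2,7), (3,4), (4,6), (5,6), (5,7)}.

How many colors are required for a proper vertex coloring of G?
Clique number ω(G) = 2 (lower bound: χ ≥ ω).
The graph is bipartite (no odd cycle), so 2 colors suffice: χ(G) = 2.
A valid 2-coloring: color 1: [3, 6, 7]; color 2: [2, 4, 5].

χ(G) = 2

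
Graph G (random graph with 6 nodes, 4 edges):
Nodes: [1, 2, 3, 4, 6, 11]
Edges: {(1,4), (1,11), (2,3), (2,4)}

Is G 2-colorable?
A valid 2-coloring: color 1: [1, 2, 6]; color 2: [3, 4, 11].
(χ(G) = 2 ≤ 2.)

Yes, G is 2-colorable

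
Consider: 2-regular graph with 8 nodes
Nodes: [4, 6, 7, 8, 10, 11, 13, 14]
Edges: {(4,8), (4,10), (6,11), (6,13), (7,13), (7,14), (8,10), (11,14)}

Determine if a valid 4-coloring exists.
Yes, G is 4-colorable

A valid 4-coloring: color 1: [4, 11, 13]; color 2: [6, 7, 10]; color 3: [8, 14].
(χ(G) = 3 ≤ 4.)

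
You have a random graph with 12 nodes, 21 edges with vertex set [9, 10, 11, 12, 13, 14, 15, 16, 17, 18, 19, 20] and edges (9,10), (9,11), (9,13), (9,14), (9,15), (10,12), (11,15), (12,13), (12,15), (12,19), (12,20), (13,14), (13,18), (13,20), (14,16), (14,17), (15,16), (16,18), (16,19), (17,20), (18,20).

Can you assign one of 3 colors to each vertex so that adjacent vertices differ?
Yes, G is 3-colorable

A valid 3-coloring: color 1: [9, 12, 17, 18]; color 2: [10, 11, 13, 16]; color 3: [14, 15, 19, 20].
(χ(G) = 3 ≤ 3.)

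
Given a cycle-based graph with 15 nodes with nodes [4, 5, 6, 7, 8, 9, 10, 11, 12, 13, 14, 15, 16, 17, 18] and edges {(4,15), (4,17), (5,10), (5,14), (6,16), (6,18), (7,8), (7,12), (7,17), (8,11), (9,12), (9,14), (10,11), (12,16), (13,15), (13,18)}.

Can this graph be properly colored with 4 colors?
Yes, G is 4-colorable

A valid 4-coloring: color 1: [4, 5, 6, 7, 9, 11, 13]; color 2: [8, 10, 12, 14, 15, 17, 18]; color 3: [16].
(χ(G) = 3 ≤ 4.)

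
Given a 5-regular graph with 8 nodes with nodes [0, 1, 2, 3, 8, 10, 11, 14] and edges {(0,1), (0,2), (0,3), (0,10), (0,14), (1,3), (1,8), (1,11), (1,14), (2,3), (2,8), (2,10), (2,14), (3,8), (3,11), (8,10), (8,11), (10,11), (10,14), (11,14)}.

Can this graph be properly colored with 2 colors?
The clique on vertices [0, 2, 10, 14] has size 4 > 2, so it alone needs 4 colors.

No, G is not 2-colorable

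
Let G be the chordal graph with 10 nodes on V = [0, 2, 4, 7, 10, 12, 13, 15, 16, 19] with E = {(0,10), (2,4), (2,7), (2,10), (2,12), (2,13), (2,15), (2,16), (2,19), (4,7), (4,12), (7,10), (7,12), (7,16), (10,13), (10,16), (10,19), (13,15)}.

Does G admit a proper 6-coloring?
A valid 6-coloring: color 1: [0, 2]; color 2: [10, 12, 15]; color 3: [7, 13, 19]; color 4: [4, 16].
(χ(G) = 4 ≤ 6.)

Yes, G is 6-colorable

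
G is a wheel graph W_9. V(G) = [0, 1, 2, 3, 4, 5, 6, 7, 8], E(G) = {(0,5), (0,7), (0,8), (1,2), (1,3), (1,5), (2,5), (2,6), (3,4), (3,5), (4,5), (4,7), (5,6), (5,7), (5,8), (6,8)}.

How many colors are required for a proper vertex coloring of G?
Clique number ω(G) = 3 (lower bound: χ ≥ ω).
The clique on [0, 5, 8] has size 3, forcing χ ≥ 3, and the coloring below uses 3 colors, so χ(G) = 3.
A valid 3-coloring: color 1: [5]; color 2: [0, 1, 4, 6]; color 3: [2, 3, 7, 8].

χ(G) = 3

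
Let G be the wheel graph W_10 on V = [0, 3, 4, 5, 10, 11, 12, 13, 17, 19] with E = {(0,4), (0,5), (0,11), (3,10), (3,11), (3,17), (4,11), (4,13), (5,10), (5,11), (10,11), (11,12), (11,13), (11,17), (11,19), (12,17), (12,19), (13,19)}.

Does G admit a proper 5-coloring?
A valid 5-coloring: color 1: [11]; color 2: [3, 4, 5, 19]; color 3: [0, 10, 12, 13]; color 4: [17].
(χ(G) = 4 ≤ 5.)

Yes, G is 5-colorable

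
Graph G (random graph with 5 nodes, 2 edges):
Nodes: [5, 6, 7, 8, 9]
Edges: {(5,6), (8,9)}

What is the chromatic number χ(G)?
χ(G) = 2

Clique number ω(G) = 2 (lower bound: χ ≥ ω).
The graph is bipartite (no odd cycle), so 2 colors suffice: χ(G) = 2.
A valid 2-coloring: color 1: [6, 7, 8]; color 2: [5, 9].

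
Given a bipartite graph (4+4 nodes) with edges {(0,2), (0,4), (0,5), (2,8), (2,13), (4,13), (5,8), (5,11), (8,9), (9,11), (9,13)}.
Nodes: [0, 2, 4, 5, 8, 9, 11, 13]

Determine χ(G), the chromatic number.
χ(G) = 2

Clique number ω(G) = 2 (lower bound: χ ≥ ω).
The graph is bipartite (no odd cycle), so 2 colors suffice: χ(G) = 2.
A valid 2-coloring: color 1: [0, 8, 11, 13]; color 2: [2, 4, 5, 9].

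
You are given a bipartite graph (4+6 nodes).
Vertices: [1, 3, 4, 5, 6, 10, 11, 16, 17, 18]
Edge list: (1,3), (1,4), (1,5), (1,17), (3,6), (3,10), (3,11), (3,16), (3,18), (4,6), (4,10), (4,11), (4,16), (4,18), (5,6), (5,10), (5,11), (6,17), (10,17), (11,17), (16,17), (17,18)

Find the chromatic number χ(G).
Clique number ω(G) = 2 (lower bound: χ ≥ ω).
The graph is bipartite (no odd cycle), so 2 colors suffice: χ(G) = 2.
A valid 2-coloring: color 1: [3, 4, 5, 17]; color 2: [1, 6, 10, 11, 16, 18].

χ(G) = 2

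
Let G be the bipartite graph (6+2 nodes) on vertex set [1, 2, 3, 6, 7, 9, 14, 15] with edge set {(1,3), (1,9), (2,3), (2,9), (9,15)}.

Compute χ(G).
χ(G) = 2

Clique number ω(G) = 2 (lower bound: χ ≥ ω).
The graph is bipartite (no odd cycle), so 2 colors suffice: χ(G) = 2.
A valid 2-coloring: color 1: [3, 6, 7, 9, 14]; color 2: [1, 2, 15].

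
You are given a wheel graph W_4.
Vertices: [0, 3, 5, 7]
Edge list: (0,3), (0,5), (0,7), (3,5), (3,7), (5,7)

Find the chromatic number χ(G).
Clique number ω(G) = 4 (lower bound: χ ≥ ω).
The clique on [0, 3, 5, 7] has size 4, forcing χ ≥ 4, and the coloring below uses 4 colors, so χ(G) = 4.
A valid 4-coloring: color 1: [3]; color 2: [5]; color 3: [7]; color 4: [0].

χ(G) = 4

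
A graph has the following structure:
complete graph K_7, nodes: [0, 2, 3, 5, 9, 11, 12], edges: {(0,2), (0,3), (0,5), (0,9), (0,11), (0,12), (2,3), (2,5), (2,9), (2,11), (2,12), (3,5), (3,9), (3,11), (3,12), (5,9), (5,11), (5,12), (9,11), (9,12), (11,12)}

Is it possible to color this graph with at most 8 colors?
A valid 8-coloring: color 1: [11]; color 2: [9]; color 3: [3]; color 4: [12]; color 5: [5]; color 6: [0]; color 7: [2].
(χ(G) = 7 ≤ 8.)

Yes, G is 8-colorable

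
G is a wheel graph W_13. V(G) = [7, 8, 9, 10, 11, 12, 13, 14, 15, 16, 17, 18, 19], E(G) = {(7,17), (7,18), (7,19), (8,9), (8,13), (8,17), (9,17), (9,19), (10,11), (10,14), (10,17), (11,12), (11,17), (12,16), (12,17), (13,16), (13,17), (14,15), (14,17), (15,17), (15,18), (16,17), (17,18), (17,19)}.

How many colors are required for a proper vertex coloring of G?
χ(G) = 3

Clique number ω(G) = 3 (lower bound: χ ≥ ω).
The clique on [7, 17, 18] has size 3, forcing χ ≥ 3, and the coloring below uses 3 colors, so χ(G) = 3.
A valid 3-coloring: color 1: [17]; color 2: [8, 11, 14, 16, 18, 19]; color 3: [7, 9, 10, 12, 13, 15].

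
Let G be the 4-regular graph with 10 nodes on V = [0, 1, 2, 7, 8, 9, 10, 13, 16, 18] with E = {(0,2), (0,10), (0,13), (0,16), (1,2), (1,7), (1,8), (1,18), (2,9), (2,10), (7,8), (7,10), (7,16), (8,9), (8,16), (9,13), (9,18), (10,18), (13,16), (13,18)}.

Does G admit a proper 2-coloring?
The clique on vertices [0, 13, 16] has size 3 > 2, so it alone needs 3 colors.

No, G is not 2-colorable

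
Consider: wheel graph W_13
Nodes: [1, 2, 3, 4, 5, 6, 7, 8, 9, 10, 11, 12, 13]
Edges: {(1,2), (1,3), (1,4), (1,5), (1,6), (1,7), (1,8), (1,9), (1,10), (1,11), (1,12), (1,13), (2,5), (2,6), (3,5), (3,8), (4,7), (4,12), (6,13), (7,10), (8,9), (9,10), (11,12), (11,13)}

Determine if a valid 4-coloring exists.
A valid 4-coloring: color 1: [1]; color 2: [2, 3, 7, 9, 12, 13]; color 3: [4, 5, 6, 8, 10, 11].
(χ(G) = 3 ≤ 4.)

Yes, G is 4-colorable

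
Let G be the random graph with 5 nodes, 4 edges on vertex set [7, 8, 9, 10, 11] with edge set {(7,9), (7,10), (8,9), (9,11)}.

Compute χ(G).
χ(G) = 2

Clique number ω(G) = 2 (lower bound: χ ≥ ω).
The graph is bipartite (no odd cycle), so 2 colors suffice: χ(G) = 2.
A valid 2-coloring: color 1: [9, 10]; color 2: [7, 8, 11].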